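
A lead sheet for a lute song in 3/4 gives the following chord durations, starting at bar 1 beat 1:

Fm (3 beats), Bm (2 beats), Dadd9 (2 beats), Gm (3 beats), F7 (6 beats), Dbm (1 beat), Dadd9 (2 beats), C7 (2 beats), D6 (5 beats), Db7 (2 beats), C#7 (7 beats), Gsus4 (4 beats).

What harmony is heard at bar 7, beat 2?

Beat 2 of bar 7 is beat (7−1)×3 + 2 = 20 overall.
Running totals: Fm ends at 3, Bm ends at 5, Dadd9 ends at 7, Gm ends at 10, F7 ends at 16, Dbm ends at 17, Dadd9 ends at 19, C7 ends at 21.
Beat 20 falls within C7.

C7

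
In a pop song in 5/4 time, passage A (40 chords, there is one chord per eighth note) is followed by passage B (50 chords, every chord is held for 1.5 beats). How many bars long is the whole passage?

A: 40 × 0.5 = 20 beats = 4 bars.
B: 50 × 1.5 = 75 beats = 15 bars.
Total: 4 + 15 = 19 bars.

19 bars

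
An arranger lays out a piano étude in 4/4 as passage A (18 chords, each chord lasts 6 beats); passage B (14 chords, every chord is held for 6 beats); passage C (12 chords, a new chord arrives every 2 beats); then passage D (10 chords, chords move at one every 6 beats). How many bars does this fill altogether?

69 bars

A: 18 × 6 = 108 beats = 27 bars.
B: 14 × 6 = 84 beats = 21 bars.
C: 12 × 2 = 24 beats = 6 bars.
D: 10 × 6 = 60 beats = 15 bars.
Total: 27 + 21 + 6 + 15 = 69 bars.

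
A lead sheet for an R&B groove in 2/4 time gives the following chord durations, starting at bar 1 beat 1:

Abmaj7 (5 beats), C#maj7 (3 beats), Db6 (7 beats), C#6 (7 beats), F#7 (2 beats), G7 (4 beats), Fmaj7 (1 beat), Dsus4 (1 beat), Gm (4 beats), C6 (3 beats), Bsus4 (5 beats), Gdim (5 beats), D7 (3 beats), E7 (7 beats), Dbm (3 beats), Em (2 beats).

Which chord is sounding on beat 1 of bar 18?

C6

Beat 1 of bar 18 is beat (18−1)×2 + 1 = 35 overall.
Running totals: Abmaj7 ends at 5, C#maj7 ends at 8, Db6 ends at 15, C#6 ends at 22, F#7 ends at 24, G7 ends at 28, Fmaj7 ends at 29, Dsus4 ends at 30, Gm ends at 34, C6 ends at 37.
Beat 35 falls within C6.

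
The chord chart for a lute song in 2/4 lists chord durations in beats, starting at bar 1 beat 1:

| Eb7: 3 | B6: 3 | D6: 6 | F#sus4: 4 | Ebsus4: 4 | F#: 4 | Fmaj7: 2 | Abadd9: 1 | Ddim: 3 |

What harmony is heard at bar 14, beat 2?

Ddim

Beat 2 of bar 14 is beat (14−1)×2 + 2 = 28 overall.
Running totals: Eb7 ends at 3, B6 ends at 6, D6 ends at 12, F#sus4 ends at 16, Ebsus4 ends at 20, F# ends at 24, Fmaj7 ends at 26, Abadd9 ends at 27, Ddim ends at 30.
Beat 28 falls within Ddim.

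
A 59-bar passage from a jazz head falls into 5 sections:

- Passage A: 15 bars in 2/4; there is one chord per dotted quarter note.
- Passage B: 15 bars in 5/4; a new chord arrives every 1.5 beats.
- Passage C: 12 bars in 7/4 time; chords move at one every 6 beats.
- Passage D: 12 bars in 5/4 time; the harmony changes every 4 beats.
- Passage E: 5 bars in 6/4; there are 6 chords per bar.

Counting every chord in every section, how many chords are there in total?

A has 30 beats and chords last 1.5 each, so 20 chords.
B has 75 beats and chords last 1.5 each, so 50 chords.
C has 84 beats and chords last 6 each, so 14 chords.
D has 60 beats and chords last 4 each, so 15 chords.
E has 30 beats and chords last 1 each, so 30 chords.
Total: 20 + 50 + 14 + 15 + 30 = 129.

129 chords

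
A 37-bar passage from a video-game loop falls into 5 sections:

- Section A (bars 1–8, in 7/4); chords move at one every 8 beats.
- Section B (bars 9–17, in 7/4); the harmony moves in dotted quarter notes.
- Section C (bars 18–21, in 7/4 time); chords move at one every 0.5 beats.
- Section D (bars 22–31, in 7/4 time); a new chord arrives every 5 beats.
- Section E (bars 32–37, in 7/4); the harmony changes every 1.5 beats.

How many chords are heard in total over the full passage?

A: 8·7 = 56 beats, 56/8 = 7 chords.
B: 9·7 = 63 beats, 63/1.5 = 42 chords.
C: 4·7 = 28 beats, 28/0.5 = 56 chords.
D: 10·7 = 70 beats, 70/5 = 14 chords.
E: 6·7 = 42 beats, 42/1.5 = 28 chords.
Total: 7 + 42 + 56 + 14 + 28 = 147.

147 chords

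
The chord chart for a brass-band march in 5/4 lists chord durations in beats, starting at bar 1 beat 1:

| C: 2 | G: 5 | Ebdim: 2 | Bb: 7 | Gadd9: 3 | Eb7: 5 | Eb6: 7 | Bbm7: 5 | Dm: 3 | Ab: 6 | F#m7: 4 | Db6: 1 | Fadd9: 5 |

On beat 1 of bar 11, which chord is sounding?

Beat 1 of bar 11 is beat (11−1)×5 + 1 = 51 overall.
Running totals: C ends at 2, G ends at 7, Ebdim ends at 9, Bb ends at 16, Gadd9 ends at 19, Eb7 ends at 24, Eb6 ends at 31, Bbm7 ends at 36, Dm ends at 39, Ab ends at 45, F#m7 ends at 49, Db6 ends at 50, Fadd9 ends at 55.
Beat 51 falls within Fadd9.

Fadd9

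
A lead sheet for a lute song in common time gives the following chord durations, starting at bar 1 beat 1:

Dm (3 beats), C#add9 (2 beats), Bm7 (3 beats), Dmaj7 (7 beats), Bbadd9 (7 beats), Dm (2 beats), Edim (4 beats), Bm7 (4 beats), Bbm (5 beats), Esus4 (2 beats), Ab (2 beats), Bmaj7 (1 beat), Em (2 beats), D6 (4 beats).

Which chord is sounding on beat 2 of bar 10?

Beat 2 of bar 10 is beat (10−1)×4 + 2 = 38 overall.
Running totals: Dm ends at 3, C#add9 ends at 5, Bm7 ends at 8, Dmaj7 ends at 15, Bbadd9 ends at 22, Dm ends at 24, Edim ends at 28, Bm7 ends at 32, Bbm ends at 37, Esus4 ends at 39.
Beat 38 falls within Esus4.

Esus4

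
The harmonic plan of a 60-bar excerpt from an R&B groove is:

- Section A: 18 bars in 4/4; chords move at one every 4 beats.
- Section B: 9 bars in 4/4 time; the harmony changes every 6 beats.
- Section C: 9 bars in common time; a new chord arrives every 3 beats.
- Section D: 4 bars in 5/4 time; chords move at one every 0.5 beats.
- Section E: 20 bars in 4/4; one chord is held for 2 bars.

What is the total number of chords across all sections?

86 chords

A: 18 bars × 4 beats = 72 beats; 4 beats/chord → 18 chords.
B: 9 bars × 4 beats = 36 beats; 6 beats/chord → 6 chords.
C: 9 bars × 4 beats = 36 beats; 3 beats/chord → 12 chords.
D: 4 bars × 5 beats = 20 beats; 0.5 beats/chord → 40 chords.
E: 20 bars × 4 beats = 80 beats; 8 beats/chord → 10 chords.
Total: 18 + 6 + 12 + 40 + 10 = 86.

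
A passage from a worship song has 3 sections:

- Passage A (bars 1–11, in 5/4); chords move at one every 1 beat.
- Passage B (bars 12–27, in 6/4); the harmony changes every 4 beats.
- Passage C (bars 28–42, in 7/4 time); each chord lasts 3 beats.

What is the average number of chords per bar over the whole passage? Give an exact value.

19/7 chords per bar

A: 11 × 5 = 55 beats ÷ 1 = 55 chords.
B: 16 × 6 = 96 beats ÷ 4 = 24 chords.
C: 15 × 7 = 105 beats ÷ 3 = 35 chords.
Overall: 114 chords over 42 bars → 114/42 = 19/7 chords per bar.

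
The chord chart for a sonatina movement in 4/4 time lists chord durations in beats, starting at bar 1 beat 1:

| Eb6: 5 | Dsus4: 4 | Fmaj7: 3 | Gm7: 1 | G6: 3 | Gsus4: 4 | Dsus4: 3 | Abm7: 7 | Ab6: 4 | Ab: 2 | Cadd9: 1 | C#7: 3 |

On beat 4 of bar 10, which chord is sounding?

C#7

Beat 4 of bar 10 is beat (10−1)×4 + 4 = 40 overall.
Running totals: Eb6 ends at 5, Dsus4 ends at 9, Fmaj7 ends at 12, Gm7 ends at 13, G6 ends at 16, Gsus4 ends at 20, Dsus4 ends at 23, Abm7 ends at 30, Ab6 ends at 34, Ab ends at 36, Cadd9 ends at 37, C#7 ends at 40.
Beat 40 falls within C#7.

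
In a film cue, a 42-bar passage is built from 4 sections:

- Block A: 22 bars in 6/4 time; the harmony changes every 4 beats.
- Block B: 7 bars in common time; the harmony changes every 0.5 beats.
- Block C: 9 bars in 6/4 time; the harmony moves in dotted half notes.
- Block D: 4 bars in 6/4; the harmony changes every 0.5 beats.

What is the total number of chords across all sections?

A has 132 beats and chords last 4 each, so 33 chords.
B has 28 beats and chords last 0.5 each, so 56 chords.
C has 54 beats and chords last 3 each, so 18 chords.
D has 24 beats and chords last 0.5 each, so 48 chords.
Total: 33 + 56 + 18 + 48 = 155.

155 chords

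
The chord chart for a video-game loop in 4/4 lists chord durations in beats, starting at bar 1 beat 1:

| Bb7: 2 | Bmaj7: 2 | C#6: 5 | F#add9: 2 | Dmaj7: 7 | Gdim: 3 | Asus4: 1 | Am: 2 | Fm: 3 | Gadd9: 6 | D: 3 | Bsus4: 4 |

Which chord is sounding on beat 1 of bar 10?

Beat 1 of bar 10 is beat (10−1)×4 + 1 = 37 overall.
Running totals: Bb7 ends at 2, Bmaj7 ends at 4, C#6 ends at 9, F#add9 ends at 11, Dmaj7 ends at 18, Gdim ends at 21, Asus4 ends at 22, Am ends at 24, Fm ends at 27, Gadd9 ends at 33, D ends at 36, Bsus4 ends at 40.
Beat 37 falls within Bsus4.

Bsus4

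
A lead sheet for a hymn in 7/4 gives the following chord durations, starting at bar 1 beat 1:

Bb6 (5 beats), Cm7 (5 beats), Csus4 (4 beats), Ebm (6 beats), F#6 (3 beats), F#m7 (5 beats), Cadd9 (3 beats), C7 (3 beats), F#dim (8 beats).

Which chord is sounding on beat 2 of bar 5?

Beat 2 of bar 5 is beat (5−1)×7 + 2 = 30 overall.
Running totals: Bb6 ends at 5, Cm7 ends at 10, Csus4 ends at 14, Ebm ends at 20, F#6 ends at 23, F#m7 ends at 28, Cadd9 ends at 31.
Beat 30 falls within Cadd9.

Cadd9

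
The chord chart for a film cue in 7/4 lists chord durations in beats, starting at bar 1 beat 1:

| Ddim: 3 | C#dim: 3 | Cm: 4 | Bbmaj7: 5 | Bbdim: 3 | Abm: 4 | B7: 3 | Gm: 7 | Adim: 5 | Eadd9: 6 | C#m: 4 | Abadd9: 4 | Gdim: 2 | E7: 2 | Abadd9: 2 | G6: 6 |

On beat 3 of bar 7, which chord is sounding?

C#m

Beat 3 of bar 7 is beat (7−1)×7 + 3 = 45 overall.
Running totals: Ddim ends at 3, C#dim ends at 6, Cm ends at 10, Bbmaj7 ends at 15, Bbdim ends at 18, Abm ends at 22, B7 ends at 25, Gm ends at 32, Adim ends at 37, Eadd9 ends at 43, C#m ends at 47.
Beat 45 falls within C#m.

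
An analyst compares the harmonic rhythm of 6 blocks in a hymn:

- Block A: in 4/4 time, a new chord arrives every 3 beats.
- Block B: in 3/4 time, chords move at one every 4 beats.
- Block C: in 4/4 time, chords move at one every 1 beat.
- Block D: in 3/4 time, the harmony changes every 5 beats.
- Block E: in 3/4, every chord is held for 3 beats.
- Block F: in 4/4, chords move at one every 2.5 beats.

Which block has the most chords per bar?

Block C

A: 4 beats/bar ÷ 3 beats/chord = 4/3 chords/bar.
B: 3 beats/bar ÷ 4 beats/chord = 0.75 chords/bar.
C: 4 beats/bar ÷ 1 beat/chord = 4 chords/bar.
D: 3 beats/bar ÷ 5 beats/chord = 0.6 chords/bar.
E: 3 beats/bar ÷ 3 beats/chord = 1 chord/bar.
F: 4 beats/bar ÷ 2.5 beats/chord = 1.6 chords/bar.
Fastest is C at 4 chords/bar.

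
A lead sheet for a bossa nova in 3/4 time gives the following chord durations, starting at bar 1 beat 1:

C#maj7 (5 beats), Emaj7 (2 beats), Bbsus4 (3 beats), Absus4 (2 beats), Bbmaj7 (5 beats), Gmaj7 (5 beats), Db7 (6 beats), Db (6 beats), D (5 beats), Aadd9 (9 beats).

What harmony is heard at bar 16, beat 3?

Beat 3 of bar 16 is beat (16−1)×3 + 3 = 48 overall.
Running totals: C#maj7 ends at 5, Emaj7 ends at 7, Bbsus4 ends at 10, Absus4 ends at 12, Bbmaj7 ends at 17, Gmaj7 ends at 22, Db7 ends at 28, Db ends at 34, D ends at 39, Aadd9 ends at 48.
Beat 48 falls within Aadd9.

Aadd9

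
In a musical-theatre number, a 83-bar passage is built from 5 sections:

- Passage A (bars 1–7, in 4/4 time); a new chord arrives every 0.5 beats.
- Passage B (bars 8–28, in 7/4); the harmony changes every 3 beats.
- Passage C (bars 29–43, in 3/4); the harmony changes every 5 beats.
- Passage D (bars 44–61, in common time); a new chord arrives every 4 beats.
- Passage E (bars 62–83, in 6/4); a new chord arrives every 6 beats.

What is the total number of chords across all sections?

A has 28 beats and chords last 0.5 each, so 56 chords.
B has 147 beats and chords last 3 each, so 49 chords.
C has 45 beats and chords last 5 each, so 9 chords.
D has 72 beats and chords last 4 each, so 18 chords.
E has 132 beats and chords last 6 each, so 22 chords.
Total: 56 + 49 + 9 + 18 + 22 = 154.

154 chords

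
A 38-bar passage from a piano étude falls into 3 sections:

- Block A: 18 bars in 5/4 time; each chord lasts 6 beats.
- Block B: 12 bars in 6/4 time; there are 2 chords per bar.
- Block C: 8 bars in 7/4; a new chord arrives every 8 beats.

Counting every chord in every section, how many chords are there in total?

46 chords

A: 18 bars × 5 beats = 90 beats; 6 beats/chord → 15 chords.
B: 12 bars × 6 beats = 72 beats; 3 beats/chord → 24 chords.
C: 8 bars × 7 beats = 56 beats; 8 beats/chord → 7 chords.
Total: 15 + 24 + 7 = 46.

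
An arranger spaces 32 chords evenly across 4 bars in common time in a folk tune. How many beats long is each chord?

0.5 beats

4 bars × 4 beats/bar = 16 beats total.
16 beats ÷ 32 chords = 0.5 beats per chord.
(That is an eighth note.)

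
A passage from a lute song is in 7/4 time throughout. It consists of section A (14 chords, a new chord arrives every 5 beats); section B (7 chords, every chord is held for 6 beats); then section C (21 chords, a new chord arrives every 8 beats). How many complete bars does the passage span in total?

A: 14 × 5 = 70 beats = 10 bars.
B: 7 × 6 = 42 beats = 6 bars.
C: 21 × 8 = 168 beats = 24 bars.
Total: 10 + 6 + 24 = 40 bars.

40 bars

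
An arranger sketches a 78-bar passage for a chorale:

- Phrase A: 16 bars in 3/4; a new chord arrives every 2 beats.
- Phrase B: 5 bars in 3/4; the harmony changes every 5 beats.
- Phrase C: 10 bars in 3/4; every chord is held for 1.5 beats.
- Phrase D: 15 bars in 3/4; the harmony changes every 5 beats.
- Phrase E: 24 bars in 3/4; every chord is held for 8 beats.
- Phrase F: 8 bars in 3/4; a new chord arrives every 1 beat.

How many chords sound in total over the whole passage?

A has 48 beats and chords last 2 each, so 24 chords.
B has 15 beats and chords last 5 each, so 3 chords.
C has 30 beats and chords last 1.5 each, so 20 chords.
D has 45 beats and chords last 5 each, so 9 chords.
E has 72 beats and chords last 8 each, so 9 chords.
F has 24 beats and chords last 1 each, so 24 chords.
Total: 24 + 3 + 20 + 9 + 9 + 24 = 89.

89 chords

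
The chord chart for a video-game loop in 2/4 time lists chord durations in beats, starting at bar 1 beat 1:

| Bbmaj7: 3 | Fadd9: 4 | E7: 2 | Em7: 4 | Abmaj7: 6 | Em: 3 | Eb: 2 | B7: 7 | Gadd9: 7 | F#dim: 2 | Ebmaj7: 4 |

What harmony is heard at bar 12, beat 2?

Beat 2 of bar 12 is beat (12−1)×2 + 2 = 24 overall.
Running totals: Bbmaj7 ends at 3, Fadd9 ends at 7, E7 ends at 9, Em7 ends at 13, Abmaj7 ends at 19, Em ends at 22, Eb ends at 24.
Beat 24 falls within Eb.

Eb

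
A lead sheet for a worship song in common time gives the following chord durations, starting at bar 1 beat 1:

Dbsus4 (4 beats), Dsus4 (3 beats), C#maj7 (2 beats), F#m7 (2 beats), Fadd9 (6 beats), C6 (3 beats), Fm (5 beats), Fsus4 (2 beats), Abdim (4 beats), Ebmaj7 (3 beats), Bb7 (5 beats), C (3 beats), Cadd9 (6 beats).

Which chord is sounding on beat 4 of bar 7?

Beat 4 of bar 7 is beat (7−1)×4 + 4 = 28 overall.
Running totals: Dbsus4 ends at 4, Dsus4 ends at 7, C#maj7 ends at 9, F#m7 ends at 11, Fadd9 ends at 17, C6 ends at 20, Fm ends at 25, Fsus4 ends at 27, Abdim ends at 31.
Beat 28 falls within Abdim.

Abdim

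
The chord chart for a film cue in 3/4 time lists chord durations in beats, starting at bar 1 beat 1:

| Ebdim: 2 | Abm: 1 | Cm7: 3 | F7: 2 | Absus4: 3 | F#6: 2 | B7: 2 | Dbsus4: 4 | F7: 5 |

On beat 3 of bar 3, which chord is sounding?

Beat 3 of bar 3 is beat (3−1)×3 + 3 = 9 overall.
Running totals: Ebdim ends at 2, Abm ends at 3, Cm7 ends at 6, F7 ends at 8, Absus4 ends at 11.
Beat 9 falls within Absus4.

Absus4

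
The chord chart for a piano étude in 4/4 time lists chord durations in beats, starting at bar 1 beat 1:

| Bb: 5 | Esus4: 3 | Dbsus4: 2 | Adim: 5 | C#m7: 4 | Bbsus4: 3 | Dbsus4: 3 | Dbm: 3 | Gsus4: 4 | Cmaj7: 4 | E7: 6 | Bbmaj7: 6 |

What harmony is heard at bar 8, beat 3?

Beat 3 of bar 8 is beat (8−1)×4 + 3 = 31 overall.
Running totals: Bb ends at 5, Esus4 ends at 8, Dbsus4 ends at 10, Adim ends at 15, C#m7 ends at 19, Bbsus4 ends at 22, Dbsus4 ends at 25, Dbm ends at 28, Gsus4 ends at 32.
Beat 31 falls within Gsus4.

Gsus4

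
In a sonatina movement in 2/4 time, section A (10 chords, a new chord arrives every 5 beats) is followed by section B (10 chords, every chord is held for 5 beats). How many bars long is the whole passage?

A: 10 × 5 = 50 beats = 25 bars.
B: 10 × 5 = 50 beats = 25 bars.
Total: 25 + 25 = 50 bars.

50 bars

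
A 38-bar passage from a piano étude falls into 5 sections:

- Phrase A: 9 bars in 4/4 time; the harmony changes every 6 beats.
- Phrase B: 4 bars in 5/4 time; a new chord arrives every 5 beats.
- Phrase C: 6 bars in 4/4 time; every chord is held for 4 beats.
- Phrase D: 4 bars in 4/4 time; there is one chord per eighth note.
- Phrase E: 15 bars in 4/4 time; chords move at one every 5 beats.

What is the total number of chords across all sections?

60 chords

A: 9 bars × 4 beats = 36 beats; 6 beats/chord → 6 chords.
B: 4 bars × 5 beats = 20 beats; 5 beats/chord → 4 chords.
C: 6 bars × 4 beats = 24 beats; 4 beats/chord → 6 chords.
D: 4 bars × 4 beats = 16 beats; 0.5 beats/chord → 32 chords.
E: 15 bars × 4 beats = 60 beats; 5 beats/chord → 12 chords.
Total: 6 + 4 + 6 + 32 + 12 = 60.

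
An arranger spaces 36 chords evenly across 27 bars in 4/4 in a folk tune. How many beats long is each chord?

3 beats

27 bars × 4 beats/bar = 108 beats total.
108 beats ÷ 36 chords = 3 beats per chord.
(That is a dotted half note.)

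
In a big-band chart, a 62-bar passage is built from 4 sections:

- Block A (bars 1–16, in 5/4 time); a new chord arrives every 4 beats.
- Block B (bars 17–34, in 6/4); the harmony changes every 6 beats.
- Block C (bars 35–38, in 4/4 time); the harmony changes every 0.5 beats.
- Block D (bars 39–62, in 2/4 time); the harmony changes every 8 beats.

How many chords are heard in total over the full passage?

A has 80 beats and chords last 4 each, so 20 chords.
B has 108 beats and chords last 6 each, so 18 chords.
C has 16 beats and chords last 0.5 each, so 32 chords.
D has 48 beats and chords last 8 each, so 6 chords.
Total: 20 + 18 + 32 + 6 = 76.

76 chords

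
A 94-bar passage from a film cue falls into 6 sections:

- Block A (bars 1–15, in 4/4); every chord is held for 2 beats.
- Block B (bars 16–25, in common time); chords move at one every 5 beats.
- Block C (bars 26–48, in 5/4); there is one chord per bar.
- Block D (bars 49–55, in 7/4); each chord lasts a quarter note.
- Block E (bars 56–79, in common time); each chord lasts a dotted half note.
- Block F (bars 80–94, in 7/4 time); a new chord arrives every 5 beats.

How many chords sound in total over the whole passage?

163 chords

A: 15·4 = 60 beats, 60/2 = 30 chords.
B: 10·4 = 40 beats, 40/5 = 8 chords.
C: 23·5 = 115 beats, 115/5 = 23 chords.
D: 7·7 = 49 beats, 49/1 = 49 chords.
E: 24·4 = 96 beats, 96/3 = 32 chords.
F: 15·7 = 105 beats, 105/5 = 21 chords.
Total: 30 + 8 + 23 + 49 + 32 + 21 = 163.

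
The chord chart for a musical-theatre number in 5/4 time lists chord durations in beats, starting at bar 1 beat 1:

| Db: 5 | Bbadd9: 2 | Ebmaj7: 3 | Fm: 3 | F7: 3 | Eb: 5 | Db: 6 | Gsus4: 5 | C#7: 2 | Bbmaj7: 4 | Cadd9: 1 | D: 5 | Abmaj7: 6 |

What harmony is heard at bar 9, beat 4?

D

Beat 4 of bar 9 is beat (9−1)×5 + 4 = 44 overall.
Running totals: Db ends at 5, Bbadd9 ends at 7, Ebmaj7 ends at 10, Fm ends at 13, F7 ends at 16, Eb ends at 21, Db ends at 27, Gsus4 ends at 32, C#7 ends at 34, Bbmaj7 ends at 38, Cadd9 ends at 39, D ends at 44.
Beat 44 falls within D.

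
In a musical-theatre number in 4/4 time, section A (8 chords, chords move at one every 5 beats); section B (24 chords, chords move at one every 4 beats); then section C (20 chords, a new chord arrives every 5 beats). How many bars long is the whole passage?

A: 8 × 5 = 40 beats = 10 bars.
B: 24 × 4 = 96 beats = 24 bars.
C: 20 × 5 = 100 beats = 25 bars.
Total: 10 + 24 + 25 = 59 bars.

59 bars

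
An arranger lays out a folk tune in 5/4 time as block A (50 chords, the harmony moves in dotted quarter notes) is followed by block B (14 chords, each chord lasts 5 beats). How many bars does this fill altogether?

A: 50 × 1.5 = 75 beats = 15 bars.
B: 14 × 5 = 70 beats = 14 bars.
Total: 15 + 14 = 29 bars.

29 bars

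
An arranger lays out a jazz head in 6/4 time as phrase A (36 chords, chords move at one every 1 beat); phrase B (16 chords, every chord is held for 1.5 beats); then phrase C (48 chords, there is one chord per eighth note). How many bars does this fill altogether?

A: 36 × 1 = 36 beats = 6 bars.
B: 16 × 1.5 = 24 beats = 4 bars.
C: 48 × 0.5 = 24 beats = 4 bars.
Total: 6 + 4 + 4 = 14 bars.

14 bars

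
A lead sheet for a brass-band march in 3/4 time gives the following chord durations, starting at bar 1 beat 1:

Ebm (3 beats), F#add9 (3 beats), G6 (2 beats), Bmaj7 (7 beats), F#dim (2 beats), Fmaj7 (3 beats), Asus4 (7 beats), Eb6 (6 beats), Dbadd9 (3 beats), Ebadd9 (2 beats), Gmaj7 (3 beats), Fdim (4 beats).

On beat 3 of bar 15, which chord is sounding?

Fdim

Beat 3 of bar 15 is beat (15−1)×3 + 3 = 45 overall.
Running totals: Ebm ends at 3, F#add9 ends at 6, G6 ends at 8, Bmaj7 ends at 15, F#dim ends at 17, Fmaj7 ends at 20, Asus4 ends at 27, Eb6 ends at 33, Dbadd9 ends at 36, Ebadd9 ends at 38, Gmaj7 ends at 41, Fdim ends at 45.
Beat 45 falls within Fdim.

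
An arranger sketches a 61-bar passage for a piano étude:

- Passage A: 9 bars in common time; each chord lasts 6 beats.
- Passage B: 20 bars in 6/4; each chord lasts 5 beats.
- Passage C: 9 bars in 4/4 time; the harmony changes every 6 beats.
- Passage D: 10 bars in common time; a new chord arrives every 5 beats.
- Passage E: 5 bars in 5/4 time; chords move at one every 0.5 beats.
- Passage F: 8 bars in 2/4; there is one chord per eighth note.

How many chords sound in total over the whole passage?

A: 9·4 = 36 beats, 36/6 = 6 chords.
B: 20·6 = 120 beats, 120/5 = 24 chords.
C: 9·4 = 36 beats, 36/6 = 6 chords.
D: 10·4 = 40 beats, 40/5 = 8 chords.
E: 5·5 = 25 beats, 25/0.5 = 50 chords.
F: 8·2 = 16 beats, 16/0.5 = 32 chords.
Total: 6 + 24 + 6 + 8 + 50 + 32 = 126.

126 chords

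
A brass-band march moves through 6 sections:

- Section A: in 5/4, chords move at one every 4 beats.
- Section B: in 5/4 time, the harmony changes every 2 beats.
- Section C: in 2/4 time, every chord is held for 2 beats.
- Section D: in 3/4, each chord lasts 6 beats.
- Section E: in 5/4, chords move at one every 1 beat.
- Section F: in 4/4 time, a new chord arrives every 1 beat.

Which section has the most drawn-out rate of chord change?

A: 5 beats/bar ÷ 4 beats/chord = 1.25 chords/bar.
B: 5 beats/bar ÷ 2 beats/chord = 2.5 chords/bar.
C: 2 beats/bar ÷ 2 beats/chord = 1 chord/bar.
D: 3 beats/bar ÷ 6 beats/chord = 0.5 chords/bar.
E: 5 beats/bar ÷ 1 beat/chord = 5 chords/bar.
F: 4 beats/bar ÷ 1 beat/chord = 4 chords/bar.
Slowest is D at 0.5 chords/bar.

Section D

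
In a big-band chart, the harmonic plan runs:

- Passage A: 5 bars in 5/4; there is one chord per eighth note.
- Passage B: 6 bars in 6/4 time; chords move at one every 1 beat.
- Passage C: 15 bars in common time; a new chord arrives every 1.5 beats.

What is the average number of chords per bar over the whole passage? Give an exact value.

A: 5 × 5 = 25 beats ÷ 0.5 = 50 chords.
B: 6 × 6 = 36 beats ÷ 1 = 36 chords.
C: 15 × 4 = 60 beats ÷ 1.5 = 40 chords.
Overall: 126 chords over 26 bars → 126/26 = 63/13 chords per bar.

63/13 chords per bar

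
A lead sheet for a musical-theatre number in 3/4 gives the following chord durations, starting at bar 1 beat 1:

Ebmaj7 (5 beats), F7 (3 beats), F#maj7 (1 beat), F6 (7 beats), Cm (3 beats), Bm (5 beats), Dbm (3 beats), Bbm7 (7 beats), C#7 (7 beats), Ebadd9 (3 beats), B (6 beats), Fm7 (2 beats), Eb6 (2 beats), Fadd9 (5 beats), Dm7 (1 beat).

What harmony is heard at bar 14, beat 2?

C#7

Beat 2 of bar 14 is beat (14−1)×3 + 2 = 41 overall.
Running totals: Ebmaj7 ends at 5, F7 ends at 8, F#maj7 ends at 9, F6 ends at 16, Cm ends at 19, Bm ends at 24, Dbm ends at 27, Bbm7 ends at 34, C#7 ends at 41.
Beat 41 falls within C#7.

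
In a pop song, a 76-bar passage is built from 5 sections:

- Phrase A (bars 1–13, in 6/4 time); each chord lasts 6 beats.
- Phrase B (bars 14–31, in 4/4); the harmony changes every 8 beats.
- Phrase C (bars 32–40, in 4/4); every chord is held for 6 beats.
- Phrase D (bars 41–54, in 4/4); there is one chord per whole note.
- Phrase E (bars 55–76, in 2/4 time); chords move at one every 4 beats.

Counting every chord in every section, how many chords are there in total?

53 chords

A: 13·6 = 78 beats, 78/6 = 13 chords.
B: 18·4 = 72 beats, 72/8 = 9 chords.
C: 9·4 = 36 beats, 36/6 = 6 chords.
D: 14·4 = 56 beats, 56/4 = 14 chords.
E: 22·2 = 44 beats, 44/4 = 11 chords.
Total: 13 + 9 + 6 + 14 + 11 = 53.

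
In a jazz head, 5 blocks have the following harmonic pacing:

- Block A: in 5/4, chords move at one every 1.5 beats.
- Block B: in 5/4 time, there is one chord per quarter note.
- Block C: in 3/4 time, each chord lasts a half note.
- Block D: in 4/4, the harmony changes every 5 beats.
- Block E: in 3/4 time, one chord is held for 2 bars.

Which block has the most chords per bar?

A: 5/1.5 = 10/3 chords/bar.
B: 5/1 = 5 chords/bar.
C: 3/2 = 1.5 chords/bar.
D: 4/5 = 0.8 chords/bar.
E: 3/6 = 0.5 chords/bar.
Fastest is B at 5 chords/bar.

Block B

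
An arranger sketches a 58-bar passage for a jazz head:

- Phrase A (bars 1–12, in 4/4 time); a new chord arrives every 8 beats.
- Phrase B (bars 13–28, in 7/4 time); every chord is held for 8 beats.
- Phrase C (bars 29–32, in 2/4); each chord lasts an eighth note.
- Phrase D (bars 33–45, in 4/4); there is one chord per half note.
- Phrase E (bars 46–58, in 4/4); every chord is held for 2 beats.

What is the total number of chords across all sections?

88 chords

A: 12·4 = 48 beats, 48/8 = 6 chords.
B: 16·7 = 112 beats, 112/8 = 14 chords.
C: 4·2 = 8 beats, 8/0.5 = 16 chords.
D: 13·4 = 52 beats, 52/2 = 26 chords.
E: 13·4 = 52 beats, 52/2 = 26 chords.
Total: 6 + 14 + 16 + 26 + 26 = 88.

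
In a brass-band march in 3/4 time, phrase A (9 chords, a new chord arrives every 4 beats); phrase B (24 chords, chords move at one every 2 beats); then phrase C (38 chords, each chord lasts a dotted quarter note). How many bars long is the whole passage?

A: 9 × 4 = 36 beats = 12 bars.
B: 24 × 2 = 48 beats = 16 bars.
C: 38 × 1.5 = 57 beats = 19 bars.
Total: 12 + 16 + 19 = 47 bars.

47 bars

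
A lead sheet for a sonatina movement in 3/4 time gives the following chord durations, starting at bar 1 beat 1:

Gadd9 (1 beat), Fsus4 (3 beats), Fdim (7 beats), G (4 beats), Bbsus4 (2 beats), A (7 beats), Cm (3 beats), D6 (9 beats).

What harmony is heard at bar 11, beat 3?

D6

Beat 3 of bar 11 is beat (11−1)×3 + 3 = 33 overall.
Running totals: Gadd9 ends at 1, Fsus4 ends at 4, Fdim ends at 11, G ends at 15, Bbsus4 ends at 17, A ends at 24, Cm ends at 27, D6 ends at 36.
Beat 33 falls within D6.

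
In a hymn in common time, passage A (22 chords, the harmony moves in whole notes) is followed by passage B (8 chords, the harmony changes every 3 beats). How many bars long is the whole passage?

A: 22 × 4 = 88 beats = 22 bars.
B: 8 × 3 = 24 beats = 6 bars.
Total: 22 + 6 = 28 bars.

28 bars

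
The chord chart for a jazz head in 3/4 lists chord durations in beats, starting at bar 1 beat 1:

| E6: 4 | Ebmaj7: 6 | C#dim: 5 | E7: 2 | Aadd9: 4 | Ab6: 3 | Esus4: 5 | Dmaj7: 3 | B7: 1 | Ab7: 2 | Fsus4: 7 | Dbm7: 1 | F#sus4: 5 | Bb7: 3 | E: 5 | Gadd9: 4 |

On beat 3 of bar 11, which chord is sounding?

Beat 3 of bar 11 is beat (11−1)×3 + 3 = 33 overall.
Running totals: E6 ends at 4, Ebmaj7 ends at 10, C#dim ends at 15, E7 ends at 17, Aadd9 ends at 21, Ab6 ends at 24, Esus4 ends at 29, Dmaj7 ends at 32, B7 ends at 33.
Beat 33 falls within B7.

B7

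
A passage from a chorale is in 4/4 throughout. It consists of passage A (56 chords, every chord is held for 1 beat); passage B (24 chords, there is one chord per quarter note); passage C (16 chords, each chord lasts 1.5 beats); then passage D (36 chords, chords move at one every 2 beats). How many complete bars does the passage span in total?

A: 56 × 1 = 56 beats = 14 bars.
B: 24 × 1 = 24 beats = 6 bars.
C: 16 × 1.5 = 24 beats = 6 bars.
D: 36 × 2 = 72 beats = 18 bars.
Total: 14 + 6 + 6 + 18 = 44 bars.

44 bars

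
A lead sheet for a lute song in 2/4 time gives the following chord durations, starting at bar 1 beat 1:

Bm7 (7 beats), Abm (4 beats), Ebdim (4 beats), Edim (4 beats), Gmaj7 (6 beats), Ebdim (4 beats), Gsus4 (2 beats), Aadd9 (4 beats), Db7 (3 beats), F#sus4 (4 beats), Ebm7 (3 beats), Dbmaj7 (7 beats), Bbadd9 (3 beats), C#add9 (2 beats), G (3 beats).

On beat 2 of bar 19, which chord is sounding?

Beat 2 of bar 19 is beat (19−1)×2 + 2 = 38 overall.
Running totals: Bm7 ends at 7, Abm ends at 11, Ebdim ends at 15, Edim ends at 19, Gmaj7 ends at 25, Ebdim ends at 29, Gsus4 ends at 31, Aadd9 ends at 35, Db7 ends at 38.
Beat 38 falls within Db7.

Db7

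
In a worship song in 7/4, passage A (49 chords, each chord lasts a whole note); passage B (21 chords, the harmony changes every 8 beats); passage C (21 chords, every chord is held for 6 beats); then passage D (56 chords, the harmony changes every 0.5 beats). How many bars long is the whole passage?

A: 49 × 4 = 196 beats = 28 bars.
B: 21 × 8 = 168 beats = 24 bars.
C: 21 × 6 = 126 beats = 18 bars.
D: 56 × 0.5 = 28 beats = 4 bars.
Total: 28 + 24 + 18 + 4 = 74 bars.

74 bars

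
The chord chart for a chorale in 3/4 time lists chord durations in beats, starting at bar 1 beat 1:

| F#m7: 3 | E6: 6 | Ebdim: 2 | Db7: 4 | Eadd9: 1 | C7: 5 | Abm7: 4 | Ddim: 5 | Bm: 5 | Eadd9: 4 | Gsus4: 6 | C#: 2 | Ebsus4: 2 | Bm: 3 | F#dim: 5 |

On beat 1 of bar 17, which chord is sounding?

Beat 1 of bar 17 is beat (17−1)×3 + 1 = 49 overall.
Running totals: F#m7 ends at 3, E6 ends at 9, Ebdim ends at 11, Db7 ends at 15, Eadd9 ends at 16, C7 ends at 21, Abm7 ends at 25, Ddim ends at 30, Bm ends at 35, Eadd9 ends at 39, Gsus4 ends at 45, C# ends at 47, Ebsus4 ends at 49.
Beat 49 falls within Ebsus4.

Ebsus4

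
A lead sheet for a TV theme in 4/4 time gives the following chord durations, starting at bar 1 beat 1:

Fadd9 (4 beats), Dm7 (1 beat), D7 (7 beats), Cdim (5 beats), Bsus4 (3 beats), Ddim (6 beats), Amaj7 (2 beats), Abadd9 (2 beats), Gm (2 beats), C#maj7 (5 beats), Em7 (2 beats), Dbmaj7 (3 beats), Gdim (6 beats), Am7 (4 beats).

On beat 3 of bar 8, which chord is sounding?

Beat 3 of bar 8 is beat (8−1)×4 + 3 = 31 overall.
Running totals: Fadd9 ends at 4, Dm7 ends at 5, D7 ends at 12, Cdim ends at 17, Bsus4 ends at 20, Ddim ends at 26, Amaj7 ends at 28, Abadd9 ends at 30, Gm ends at 32.
Beat 31 falls within Gm.

Gm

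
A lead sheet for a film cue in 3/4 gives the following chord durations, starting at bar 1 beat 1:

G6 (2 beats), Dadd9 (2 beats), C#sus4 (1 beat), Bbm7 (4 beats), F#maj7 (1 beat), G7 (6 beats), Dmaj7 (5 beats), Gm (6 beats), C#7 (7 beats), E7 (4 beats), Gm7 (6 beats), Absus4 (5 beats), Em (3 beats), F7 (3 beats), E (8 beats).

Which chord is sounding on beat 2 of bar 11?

Beat 2 of bar 11 is beat (11−1)×3 + 2 = 32 overall.
Running totals: G6 ends at 2, Dadd9 ends at 4, C#sus4 ends at 5, Bbm7 ends at 9, F#maj7 ends at 10, G7 ends at 16, Dmaj7 ends at 21, Gm ends at 27, C#7 ends at 34.
Beat 32 falls within C#7.

C#7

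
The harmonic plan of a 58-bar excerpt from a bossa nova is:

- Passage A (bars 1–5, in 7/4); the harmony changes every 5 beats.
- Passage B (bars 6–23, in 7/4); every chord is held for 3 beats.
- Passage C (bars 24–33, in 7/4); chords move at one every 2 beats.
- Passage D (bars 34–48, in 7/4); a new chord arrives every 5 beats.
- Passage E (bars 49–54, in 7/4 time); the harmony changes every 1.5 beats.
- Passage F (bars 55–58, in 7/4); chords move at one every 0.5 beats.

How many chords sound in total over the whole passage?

189 chords

A has 35 beats and chords last 5 each, so 7 chords.
B has 126 beats and chords last 3 each, so 42 chords.
C has 70 beats and chords last 2 each, so 35 chords.
D has 105 beats and chords last 5 each, so 21 chords.
E has 42 beats and chords last 1.5 each, so 28 chords.
F has 28 beats and chords last 0.5 each, so 56 chords.
Total: 7 + 42 + 35 + 21 + 28 + 56 = 189.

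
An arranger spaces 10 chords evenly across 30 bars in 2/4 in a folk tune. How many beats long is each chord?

30 bars × 2 beats/bar = 60 beats total.
60 beats ÷ 10 chords = 6 beats per chord.

6 beats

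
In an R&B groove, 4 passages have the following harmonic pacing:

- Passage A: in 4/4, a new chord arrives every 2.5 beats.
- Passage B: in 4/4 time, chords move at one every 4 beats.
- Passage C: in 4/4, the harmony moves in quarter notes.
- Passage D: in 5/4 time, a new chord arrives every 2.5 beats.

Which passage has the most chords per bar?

A: each chord is 2.5 beats in 4/4, so 1.6 per bar.
B: each chord is 4 beats in 4/4, so 1 per bar.
C: each chord is 1 beat in 4/4, so 4 per bar.
D: each chord is 2.5 beats in 5/4, so 2 per bar.
Fastest is C at 4 chords/bar.

Passage C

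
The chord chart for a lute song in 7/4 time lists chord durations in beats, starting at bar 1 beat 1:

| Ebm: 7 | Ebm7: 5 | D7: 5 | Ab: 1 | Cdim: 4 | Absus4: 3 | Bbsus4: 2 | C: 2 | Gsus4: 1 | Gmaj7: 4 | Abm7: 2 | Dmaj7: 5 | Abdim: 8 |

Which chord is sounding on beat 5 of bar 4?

Beat 5 of bar 4 is beat (4−1)×7 + 5 = 26 overall.
Running totals: Ebm ends at 7, Ebm7 ends at 12, D7 ends at 17, Ab ends at 18, Cdim ends at 22, Absus4 ends at 25, Bbsus4 ends at 27.
Beat 26 falls within Bbsus4.

Bbsus4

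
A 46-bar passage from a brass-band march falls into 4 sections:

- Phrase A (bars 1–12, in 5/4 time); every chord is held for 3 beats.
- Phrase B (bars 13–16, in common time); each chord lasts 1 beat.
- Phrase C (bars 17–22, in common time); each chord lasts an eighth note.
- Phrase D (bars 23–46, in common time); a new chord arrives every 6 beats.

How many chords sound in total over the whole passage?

A: 12 bars × 5 beats = 60 beats; 3 beats/chord → 20 chords.
B: 4 bars × 4 beats = 16 beats; 1 beat/chord → 16 chords.
C: 6 bars × 4 beats = 24 beats; 0.5 beats/chord → 48 chords.
D: 24 bars × 4 beats = 96 beats; 6 beats/chord → 16 chords.
Total: 20 + 16 + 48 + 16 = 100.

100 chords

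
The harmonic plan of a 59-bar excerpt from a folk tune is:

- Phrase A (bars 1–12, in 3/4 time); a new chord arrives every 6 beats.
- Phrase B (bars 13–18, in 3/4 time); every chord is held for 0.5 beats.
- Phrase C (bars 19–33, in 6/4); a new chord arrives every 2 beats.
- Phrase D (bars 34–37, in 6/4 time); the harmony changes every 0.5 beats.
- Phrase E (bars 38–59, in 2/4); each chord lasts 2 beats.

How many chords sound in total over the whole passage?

157 chords

A: 12·3 = 36 beats, 36/6 = 6 chords.
B: 6·3 = 18 beats, 18/0.5 = 36 chords.
C: 15·6 = 90 beats, 90/2 = 45 chords.
D: 4·6 = 24 beats, 24/0.5 = 48 chords.
E: 22·2 = 44 beats, 44/2 = 22 chords.
Total: 6 + 36 + 45 + 48 + 22 = 157.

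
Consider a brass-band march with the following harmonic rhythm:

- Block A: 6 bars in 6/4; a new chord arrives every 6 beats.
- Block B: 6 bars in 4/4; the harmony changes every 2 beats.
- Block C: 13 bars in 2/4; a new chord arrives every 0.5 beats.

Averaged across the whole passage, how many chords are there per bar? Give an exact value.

2.8 chords per bar

A: 6 × 6 = 36 beats ÷ 6 = 6 chords.
B: 6 × 4 = 24 beats ÷ 2 = 12 chords.
C: 13 × 2 = 26 beats ÷ 0.5 = 52 chords.
Overall: 70 chords over 25 bars → 70/25 = 2.8 chords per bar.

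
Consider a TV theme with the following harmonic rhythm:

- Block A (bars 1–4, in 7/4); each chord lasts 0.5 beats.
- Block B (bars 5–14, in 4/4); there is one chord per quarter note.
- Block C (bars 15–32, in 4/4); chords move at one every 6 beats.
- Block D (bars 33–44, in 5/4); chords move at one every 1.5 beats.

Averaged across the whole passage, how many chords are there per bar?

37/11 chords per bar

A: 4 × 7 = 28 beats ÷ 0.5 = 56 chords.
B: 10 × 4 = 40 beats ÷ 1 = 40 chords.
C: 18 × 4 = 72 beats ÷ 6 = 12 chords.
D: 12 × 5 = 60 beats ÷ 1.5 = 40 chords.
Overall: 148 chords over 44 bars → 148/44 = 37/11 chords per bar.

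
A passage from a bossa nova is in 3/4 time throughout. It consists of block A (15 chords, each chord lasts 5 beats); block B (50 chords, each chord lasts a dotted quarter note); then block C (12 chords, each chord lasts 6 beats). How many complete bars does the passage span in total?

74 bars

A: 15 × 5 = 75 beats = 25 bars.
B: 50 × 1.5 = 75 beats = 25 bars.
C: 12 × 6 = 72 beats = 24 bars.
Total: 25 + 25 + 24 = 74 bars.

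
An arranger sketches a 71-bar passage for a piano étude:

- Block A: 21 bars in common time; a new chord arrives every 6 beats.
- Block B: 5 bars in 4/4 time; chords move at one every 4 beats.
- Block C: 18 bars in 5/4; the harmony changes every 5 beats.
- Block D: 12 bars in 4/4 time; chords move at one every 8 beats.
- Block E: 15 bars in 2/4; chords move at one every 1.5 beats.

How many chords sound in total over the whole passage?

A: 21 bars × 4 beats = 84 beats; 6 beats/chord → 14 chords.
B: 5 bars × 4 beats = 20 beats; 4 beats/chord → 5 chords.
C: 18 bars × 5 beats = 90 beats; 5 beats/chord → 18 chords.
D: 12 bars × 4 beats = 48 beats; 8 beats/chord → 6 chords.
E: 15 bars × 2 beats = 30 beats; 1.5 beats/chord → 20 chords.
Total: 14 + 5 + 18 + 6 + 20 = 63.

63 chords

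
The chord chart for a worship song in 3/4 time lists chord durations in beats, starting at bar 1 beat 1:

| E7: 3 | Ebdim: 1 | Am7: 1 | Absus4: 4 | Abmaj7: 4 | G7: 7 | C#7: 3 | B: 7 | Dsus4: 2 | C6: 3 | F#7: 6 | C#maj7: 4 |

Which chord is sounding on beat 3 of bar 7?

C#7

Beat 3 of bar 7 is beat (7−1)×3 + 3 = 21 overall.
Running totals: E7 ends at 3, Ebdim ends at 4, Am7 ends at 5, Absus4 ends at 9, Abmaj7 ends at 13, G7 ends at 20, C#7 ends at 23.
Beat 21 falls within C#7.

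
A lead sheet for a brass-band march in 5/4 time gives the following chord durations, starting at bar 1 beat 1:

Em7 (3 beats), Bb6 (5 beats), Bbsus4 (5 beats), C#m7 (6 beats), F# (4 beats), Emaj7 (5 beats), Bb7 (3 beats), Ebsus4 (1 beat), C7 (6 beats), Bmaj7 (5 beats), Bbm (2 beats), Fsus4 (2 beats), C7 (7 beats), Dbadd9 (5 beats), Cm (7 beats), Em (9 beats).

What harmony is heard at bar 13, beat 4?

Cm

Beat 4 of bar 13 is beat (13−1)×5 + 4 = 64 overall.
Running totals: Em7 ends at 3, Bb6 ends at 8, Bbsus4 ends at 13, C#m7 ends at 19, F# ends at 23, Emaj7 ends at 28, Bb7 ends at 31, Ebsus4 ends at 32, C7 ends at 38, Bmaj7 ends at 43, Bbm ends at 45, Fsus4 ends at 47, C7 ends at 54, Dbadd9 ends at 59, Cm ends at 66.
Beat 64 falls within Cm.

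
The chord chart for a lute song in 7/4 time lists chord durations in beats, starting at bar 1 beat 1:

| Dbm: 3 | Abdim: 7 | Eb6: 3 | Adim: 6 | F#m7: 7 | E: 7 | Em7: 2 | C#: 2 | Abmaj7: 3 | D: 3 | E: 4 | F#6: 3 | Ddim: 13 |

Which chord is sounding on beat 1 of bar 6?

C#

Beat 1 of bar 6 is beat (6−1)×7 + 1 = 36 overall.
Running totals: Dbm ends at 3, Abdim ends at 10, Eb6 ends at 13, Adim ends at 19, F#m7 ends at 26, E ends at 33, Em7 ends at 35, C# ends at 37.
Beat 36 falls within C#.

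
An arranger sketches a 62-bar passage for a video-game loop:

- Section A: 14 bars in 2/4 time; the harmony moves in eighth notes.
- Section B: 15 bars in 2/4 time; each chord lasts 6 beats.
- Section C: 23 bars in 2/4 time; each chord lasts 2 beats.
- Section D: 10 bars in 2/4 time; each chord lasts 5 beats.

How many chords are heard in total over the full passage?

88 chords

A has 28 beats and chords last 0.5 each, so 56 chords.
B has 30 beats and chords last 6 each, so 5 chords.
C has 46 beats and chords last 2 each, so 23 chords.
D has 20 beats and chords last 5 each, so 4 chords.
Total: 56 + 5 + 23 + 4 = 88.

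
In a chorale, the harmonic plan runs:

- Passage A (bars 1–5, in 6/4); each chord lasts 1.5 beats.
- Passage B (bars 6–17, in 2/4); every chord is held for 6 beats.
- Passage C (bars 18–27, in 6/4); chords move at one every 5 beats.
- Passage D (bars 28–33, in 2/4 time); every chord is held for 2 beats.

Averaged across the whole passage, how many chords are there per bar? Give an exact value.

A: 5 bars of 6 beats is 30 beats; at 1.5 beats each that's 20 chords.
B: 12 bars of 2 beats is 24 beats; at 6 beats each that's 4 chords.
C: 10 bars of 6 beats is 60 beats; at 5 beats each that's 12 chords.
D: 6 bars of 2 beats is 12 beats; at 2 beats each that's 6 chords.
Overall: 42 chords over 33 bars → 42/33 = 14/11 chords per bar.

14/11 chords per bar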